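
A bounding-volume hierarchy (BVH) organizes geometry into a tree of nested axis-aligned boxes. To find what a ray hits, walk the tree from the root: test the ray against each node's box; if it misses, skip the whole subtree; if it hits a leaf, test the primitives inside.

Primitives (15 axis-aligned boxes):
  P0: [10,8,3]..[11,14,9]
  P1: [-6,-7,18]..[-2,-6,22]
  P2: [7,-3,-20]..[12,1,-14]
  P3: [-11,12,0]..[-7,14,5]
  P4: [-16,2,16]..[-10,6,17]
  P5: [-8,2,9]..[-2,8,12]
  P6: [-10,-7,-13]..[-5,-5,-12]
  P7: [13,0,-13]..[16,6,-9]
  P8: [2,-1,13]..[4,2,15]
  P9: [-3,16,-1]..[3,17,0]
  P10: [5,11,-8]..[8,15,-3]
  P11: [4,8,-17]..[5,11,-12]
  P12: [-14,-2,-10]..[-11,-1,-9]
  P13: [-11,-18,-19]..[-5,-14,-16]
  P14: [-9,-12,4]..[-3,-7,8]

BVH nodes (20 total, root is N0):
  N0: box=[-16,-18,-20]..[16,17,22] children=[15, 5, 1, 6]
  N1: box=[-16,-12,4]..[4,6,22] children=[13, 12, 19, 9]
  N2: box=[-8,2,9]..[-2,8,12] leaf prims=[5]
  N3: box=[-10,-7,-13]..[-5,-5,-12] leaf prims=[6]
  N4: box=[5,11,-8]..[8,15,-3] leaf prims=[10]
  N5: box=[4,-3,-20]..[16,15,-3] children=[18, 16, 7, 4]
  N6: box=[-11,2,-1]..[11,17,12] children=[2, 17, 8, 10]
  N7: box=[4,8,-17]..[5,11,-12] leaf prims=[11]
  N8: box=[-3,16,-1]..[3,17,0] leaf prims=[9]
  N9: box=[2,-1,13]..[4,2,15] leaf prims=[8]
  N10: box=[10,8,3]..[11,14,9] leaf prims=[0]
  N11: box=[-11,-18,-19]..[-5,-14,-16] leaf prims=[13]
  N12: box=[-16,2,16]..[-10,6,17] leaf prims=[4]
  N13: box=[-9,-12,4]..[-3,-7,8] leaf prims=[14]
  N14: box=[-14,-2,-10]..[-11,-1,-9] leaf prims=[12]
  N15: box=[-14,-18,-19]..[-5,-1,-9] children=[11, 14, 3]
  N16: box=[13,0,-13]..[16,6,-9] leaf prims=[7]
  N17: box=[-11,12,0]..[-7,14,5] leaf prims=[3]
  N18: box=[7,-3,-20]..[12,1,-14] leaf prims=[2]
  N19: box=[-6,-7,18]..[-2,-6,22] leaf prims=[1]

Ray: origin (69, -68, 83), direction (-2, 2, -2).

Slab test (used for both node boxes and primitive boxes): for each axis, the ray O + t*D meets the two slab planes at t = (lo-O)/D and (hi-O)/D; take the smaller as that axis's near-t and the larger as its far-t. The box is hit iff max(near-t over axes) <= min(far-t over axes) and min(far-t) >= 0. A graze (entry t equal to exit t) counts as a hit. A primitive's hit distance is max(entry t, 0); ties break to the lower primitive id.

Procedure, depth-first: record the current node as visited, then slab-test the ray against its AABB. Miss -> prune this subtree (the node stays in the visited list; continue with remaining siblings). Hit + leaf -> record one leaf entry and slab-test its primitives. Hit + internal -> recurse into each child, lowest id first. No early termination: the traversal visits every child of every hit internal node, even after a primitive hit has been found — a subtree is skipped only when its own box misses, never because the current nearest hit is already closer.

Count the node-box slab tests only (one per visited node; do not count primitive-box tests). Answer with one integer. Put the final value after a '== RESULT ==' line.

Walk:
N0 x:[53/2,85/2] y:[25,85/2] z:[61/2,103/2] -> hit [61/2,85/2], descend [1, 5, 6, 15]
  N1 x:[65/2,85/2] y:[28,37] z:[61/2,79/2] -> hit [65/2,37], descend [9, 12, 13, 19]
    N9 x:[65/2,67/2] y:[67/2,35] z:[34,35] -> miss, prune
    N12 x:[79/2,85/2] y:[35,37] z:[33,67/2] -> miss, prune
    N13 x:[36,39] y:[28,61/2] z:[75/2,79/2] -> miss, prune
    N19 x:[71/2,75/2] y:[61/2,31] z:[61/2,65/2] -> miss, prune
  N5 x:[53/2,65/2] y:[65/2,83/2] z:[43,103/2] -> miss, prune
  N6 x:[29,40] y:[35,85/2] z:[71/2,42] -> hit [71/2,40], descend [2, 8, 10, 17]
    N2 x:[71/2,77/2] y:[35,38] z:[71/2,37] -> hit [71/2,37] leaf, test {P5@t=71/2}
    N8 x:[33,36] y:[42,85/2] z:[83/2,42] -> miss, prune
    N10 x:[29,59/2] y:[38,41] z:[37,40] -> miss, prune
    N17 x:[38,40] y:[40,41] z:[39,83/2] -> hit [40,40] leaf, test {P3@t=40}
  N15 x:[37,83/2] y:[25,67/2] z:[46,51] -> miss, prune

order=[0, 1, 9, 12, 13, 19, 5, 6, 2, 8, 10, 17, 15]  |boxes|=13  |leaves|=2  hit=P5

== RESULT ==
13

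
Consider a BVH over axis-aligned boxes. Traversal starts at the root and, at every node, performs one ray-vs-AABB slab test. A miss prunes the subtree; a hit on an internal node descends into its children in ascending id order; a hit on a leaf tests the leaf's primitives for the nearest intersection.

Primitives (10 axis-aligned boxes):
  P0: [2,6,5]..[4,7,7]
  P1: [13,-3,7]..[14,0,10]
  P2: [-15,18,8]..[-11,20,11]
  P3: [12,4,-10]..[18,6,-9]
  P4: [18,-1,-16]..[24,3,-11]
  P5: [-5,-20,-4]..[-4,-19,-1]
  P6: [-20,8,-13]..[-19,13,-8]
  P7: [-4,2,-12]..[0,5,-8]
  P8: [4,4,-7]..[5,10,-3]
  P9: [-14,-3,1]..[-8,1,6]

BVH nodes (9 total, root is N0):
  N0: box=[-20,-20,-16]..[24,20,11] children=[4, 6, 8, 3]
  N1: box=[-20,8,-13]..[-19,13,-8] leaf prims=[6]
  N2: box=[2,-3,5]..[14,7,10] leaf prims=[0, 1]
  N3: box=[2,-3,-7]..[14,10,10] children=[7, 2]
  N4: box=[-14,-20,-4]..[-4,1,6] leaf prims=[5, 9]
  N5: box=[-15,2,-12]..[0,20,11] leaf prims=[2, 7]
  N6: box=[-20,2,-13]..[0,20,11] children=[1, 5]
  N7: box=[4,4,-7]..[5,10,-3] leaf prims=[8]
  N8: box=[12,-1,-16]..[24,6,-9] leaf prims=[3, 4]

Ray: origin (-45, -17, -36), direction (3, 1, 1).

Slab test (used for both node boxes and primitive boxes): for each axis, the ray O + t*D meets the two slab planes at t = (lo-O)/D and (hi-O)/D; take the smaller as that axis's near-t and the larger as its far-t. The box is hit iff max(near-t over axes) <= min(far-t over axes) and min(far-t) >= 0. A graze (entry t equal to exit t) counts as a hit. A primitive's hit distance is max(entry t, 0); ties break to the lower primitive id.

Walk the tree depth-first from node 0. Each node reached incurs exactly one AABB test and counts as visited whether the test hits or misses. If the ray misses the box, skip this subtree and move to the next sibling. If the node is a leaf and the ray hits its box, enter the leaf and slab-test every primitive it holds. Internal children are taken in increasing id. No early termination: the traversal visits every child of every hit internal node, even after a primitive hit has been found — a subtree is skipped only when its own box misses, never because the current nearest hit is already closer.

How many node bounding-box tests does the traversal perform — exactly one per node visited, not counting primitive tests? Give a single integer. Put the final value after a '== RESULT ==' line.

Traverse from the root:
N0 x:[25/3,23] y:[-3,37] z:[20,47] -> hit [20,23], descend [3, 4, 6, 8]
  N3 x:[47/3,59/3] y:[14,27] z:[29,46] -> miss, prune
  N4 x:[31/3,41/3] y:[-3,18] z:[32,42] -> miss, prune
  N6 x:[25/3,15] y:[19,37] z:[23,47] -> miss, prune
  N8 x:[19,23] y:[16,23] z:[20,27] -> hit [20,23] leaf, test {P3(miss), P4(miss)}

order=[0, 3, 4, 6, 8]  |boxes|=5  |leaves|=1  hit=miss

== RESULT ==
5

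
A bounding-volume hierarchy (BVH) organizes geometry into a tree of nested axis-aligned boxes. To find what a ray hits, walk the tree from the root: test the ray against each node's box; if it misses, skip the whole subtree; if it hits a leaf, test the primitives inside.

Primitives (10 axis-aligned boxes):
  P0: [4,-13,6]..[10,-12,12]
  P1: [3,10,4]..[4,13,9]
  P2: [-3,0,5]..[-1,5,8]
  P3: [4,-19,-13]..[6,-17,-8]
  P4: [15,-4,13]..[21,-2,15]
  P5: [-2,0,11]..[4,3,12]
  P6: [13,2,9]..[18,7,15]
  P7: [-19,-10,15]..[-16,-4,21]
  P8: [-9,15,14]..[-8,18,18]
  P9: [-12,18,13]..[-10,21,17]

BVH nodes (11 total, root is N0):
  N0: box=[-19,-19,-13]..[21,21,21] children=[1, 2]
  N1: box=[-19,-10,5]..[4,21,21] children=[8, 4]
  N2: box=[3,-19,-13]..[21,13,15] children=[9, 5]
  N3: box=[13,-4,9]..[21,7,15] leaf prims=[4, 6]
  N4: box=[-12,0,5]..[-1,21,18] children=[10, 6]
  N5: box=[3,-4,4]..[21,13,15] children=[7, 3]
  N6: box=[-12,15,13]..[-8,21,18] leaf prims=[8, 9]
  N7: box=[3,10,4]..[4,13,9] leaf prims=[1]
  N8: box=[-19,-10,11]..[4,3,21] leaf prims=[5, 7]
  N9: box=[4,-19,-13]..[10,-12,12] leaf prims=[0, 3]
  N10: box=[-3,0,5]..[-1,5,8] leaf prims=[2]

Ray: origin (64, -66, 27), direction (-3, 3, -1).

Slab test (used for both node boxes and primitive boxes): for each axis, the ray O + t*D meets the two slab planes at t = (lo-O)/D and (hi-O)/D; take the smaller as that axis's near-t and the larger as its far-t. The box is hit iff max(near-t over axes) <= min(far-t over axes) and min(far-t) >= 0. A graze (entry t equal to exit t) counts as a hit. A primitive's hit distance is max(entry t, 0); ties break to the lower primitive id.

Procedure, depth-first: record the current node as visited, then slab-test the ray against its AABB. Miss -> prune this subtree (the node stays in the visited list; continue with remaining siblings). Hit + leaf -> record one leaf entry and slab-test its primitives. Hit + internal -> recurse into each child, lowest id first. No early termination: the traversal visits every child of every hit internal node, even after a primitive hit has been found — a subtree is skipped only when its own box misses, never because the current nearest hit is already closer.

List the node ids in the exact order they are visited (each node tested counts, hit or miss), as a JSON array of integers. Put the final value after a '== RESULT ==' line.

Trace the traversal:
N0 x:[43/3,83/3] y:[47/3,29] z:[6,40] -> hit [47/3,83/3], descend [1, 2]
  N1 x:[20,83/3] y:[56/3,29] z:[6,22] -> hit [20,22], descend [4, 8]
    N4 x:[65/3,76/3] y:[22,29] z:[9,22] -> hit [22,22], descend [6, 10]
      N6 x:[24,76/3] y:[27,29] z:[9,14] -> miss, prune
      N10 x:[65/3,67/3] y:[22,71/3] z:[19,22] -> hit [22,22] leaf, test {P2@t=22}
    N8 x:[20,83/3] y:[56/3,23] z:[6,16] -> miss, prune
  N2 x:[43/3,61/3] y:[47/3,79/3] z:[12,40] -> hit [47/3,61/3], descend [5, 9]
    N5 x:[43/3,61/3] y:[62/3,79/3] z:[12,23] -> miss, prune
    N9 x:[18,20] y:[47/3,18] z:[15,40] -> hit [18,18] leaf, test {P0@t=18, P3(miss)}

Summary -> nodes [0, 1, 4, 6, 10, 8, 2, 5, 9]; box-tests=9; leaf-entries=2; first=P0

== RESULT ==
[0, 1, 4, 6, 10, 8, 2, 5, 9]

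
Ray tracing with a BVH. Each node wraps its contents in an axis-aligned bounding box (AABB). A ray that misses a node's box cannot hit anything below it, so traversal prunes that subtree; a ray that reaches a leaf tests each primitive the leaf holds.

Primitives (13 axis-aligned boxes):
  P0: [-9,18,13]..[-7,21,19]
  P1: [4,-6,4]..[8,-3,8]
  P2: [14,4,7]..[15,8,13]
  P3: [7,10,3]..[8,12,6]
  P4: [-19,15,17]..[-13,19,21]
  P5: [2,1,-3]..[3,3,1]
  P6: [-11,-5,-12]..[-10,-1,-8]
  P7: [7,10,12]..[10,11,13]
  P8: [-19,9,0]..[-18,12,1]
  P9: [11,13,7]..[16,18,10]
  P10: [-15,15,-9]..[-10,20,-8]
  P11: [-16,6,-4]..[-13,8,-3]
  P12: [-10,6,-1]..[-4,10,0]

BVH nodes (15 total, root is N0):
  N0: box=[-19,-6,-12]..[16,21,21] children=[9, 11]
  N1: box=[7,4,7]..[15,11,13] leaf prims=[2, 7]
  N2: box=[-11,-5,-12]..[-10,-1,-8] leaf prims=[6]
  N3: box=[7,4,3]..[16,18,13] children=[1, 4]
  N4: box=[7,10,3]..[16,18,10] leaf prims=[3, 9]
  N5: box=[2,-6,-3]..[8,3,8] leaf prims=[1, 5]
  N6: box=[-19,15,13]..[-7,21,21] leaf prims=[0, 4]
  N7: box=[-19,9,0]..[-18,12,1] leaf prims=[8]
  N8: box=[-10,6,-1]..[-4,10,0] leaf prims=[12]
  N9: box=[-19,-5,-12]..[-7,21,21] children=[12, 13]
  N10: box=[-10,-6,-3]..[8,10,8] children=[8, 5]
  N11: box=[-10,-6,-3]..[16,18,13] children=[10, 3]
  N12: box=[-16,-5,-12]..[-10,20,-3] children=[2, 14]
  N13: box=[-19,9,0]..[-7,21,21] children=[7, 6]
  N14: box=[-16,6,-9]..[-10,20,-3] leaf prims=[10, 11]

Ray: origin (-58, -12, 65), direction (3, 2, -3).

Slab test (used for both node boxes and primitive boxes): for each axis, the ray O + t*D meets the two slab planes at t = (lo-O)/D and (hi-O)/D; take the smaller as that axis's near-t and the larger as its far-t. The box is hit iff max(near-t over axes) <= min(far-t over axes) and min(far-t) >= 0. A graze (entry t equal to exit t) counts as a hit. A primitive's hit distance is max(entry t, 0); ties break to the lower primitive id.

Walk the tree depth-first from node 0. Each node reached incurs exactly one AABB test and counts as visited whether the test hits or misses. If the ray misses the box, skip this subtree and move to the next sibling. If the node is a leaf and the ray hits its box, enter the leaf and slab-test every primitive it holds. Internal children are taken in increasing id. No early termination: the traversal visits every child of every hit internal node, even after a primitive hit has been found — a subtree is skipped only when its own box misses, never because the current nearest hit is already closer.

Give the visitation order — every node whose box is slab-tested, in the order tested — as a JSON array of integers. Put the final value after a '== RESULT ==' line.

Traverse from the root:
N0 x:[13,74/3] y:[3,33/2] z:[44/3,77/3] -> hit [44/3,33/2], descend [9, 11]
  N9 x:[13,17] y:[7/2,33/2] z:[44/3,77/3] -> hit [44/3,33/2], descend [12, 13]
    N12 x:[14,16] y:[7/2,16] z:[68/3,77/3] -> miss, prune
    N13 x:[13,17] y:[21/2,33/2] z:[44/3,65/3] -> hit [44/3,33/2], descend [6, 7]
      N6 x:[13,17] y:[27/2,33/2] z:[44/3,52/3] -> hit [44/3,33/2] leaf, test {P0@t=49/3, P4@t=44/3}
      N7 x:[13,40/3] y:[21/2,12] z:[64/3,65/3] -> miss, prune
  N11 x:[16,74/3] y:[3,15] z:[52/3,68/3] -> miss, prune

Visited [0, 9, 12, 13, 6, 7, 11]. Tests: 7 box, 1 leaf. Nearest: P4.

== RESULT ==
[0, 9, 12, 13, 6, 7, 11]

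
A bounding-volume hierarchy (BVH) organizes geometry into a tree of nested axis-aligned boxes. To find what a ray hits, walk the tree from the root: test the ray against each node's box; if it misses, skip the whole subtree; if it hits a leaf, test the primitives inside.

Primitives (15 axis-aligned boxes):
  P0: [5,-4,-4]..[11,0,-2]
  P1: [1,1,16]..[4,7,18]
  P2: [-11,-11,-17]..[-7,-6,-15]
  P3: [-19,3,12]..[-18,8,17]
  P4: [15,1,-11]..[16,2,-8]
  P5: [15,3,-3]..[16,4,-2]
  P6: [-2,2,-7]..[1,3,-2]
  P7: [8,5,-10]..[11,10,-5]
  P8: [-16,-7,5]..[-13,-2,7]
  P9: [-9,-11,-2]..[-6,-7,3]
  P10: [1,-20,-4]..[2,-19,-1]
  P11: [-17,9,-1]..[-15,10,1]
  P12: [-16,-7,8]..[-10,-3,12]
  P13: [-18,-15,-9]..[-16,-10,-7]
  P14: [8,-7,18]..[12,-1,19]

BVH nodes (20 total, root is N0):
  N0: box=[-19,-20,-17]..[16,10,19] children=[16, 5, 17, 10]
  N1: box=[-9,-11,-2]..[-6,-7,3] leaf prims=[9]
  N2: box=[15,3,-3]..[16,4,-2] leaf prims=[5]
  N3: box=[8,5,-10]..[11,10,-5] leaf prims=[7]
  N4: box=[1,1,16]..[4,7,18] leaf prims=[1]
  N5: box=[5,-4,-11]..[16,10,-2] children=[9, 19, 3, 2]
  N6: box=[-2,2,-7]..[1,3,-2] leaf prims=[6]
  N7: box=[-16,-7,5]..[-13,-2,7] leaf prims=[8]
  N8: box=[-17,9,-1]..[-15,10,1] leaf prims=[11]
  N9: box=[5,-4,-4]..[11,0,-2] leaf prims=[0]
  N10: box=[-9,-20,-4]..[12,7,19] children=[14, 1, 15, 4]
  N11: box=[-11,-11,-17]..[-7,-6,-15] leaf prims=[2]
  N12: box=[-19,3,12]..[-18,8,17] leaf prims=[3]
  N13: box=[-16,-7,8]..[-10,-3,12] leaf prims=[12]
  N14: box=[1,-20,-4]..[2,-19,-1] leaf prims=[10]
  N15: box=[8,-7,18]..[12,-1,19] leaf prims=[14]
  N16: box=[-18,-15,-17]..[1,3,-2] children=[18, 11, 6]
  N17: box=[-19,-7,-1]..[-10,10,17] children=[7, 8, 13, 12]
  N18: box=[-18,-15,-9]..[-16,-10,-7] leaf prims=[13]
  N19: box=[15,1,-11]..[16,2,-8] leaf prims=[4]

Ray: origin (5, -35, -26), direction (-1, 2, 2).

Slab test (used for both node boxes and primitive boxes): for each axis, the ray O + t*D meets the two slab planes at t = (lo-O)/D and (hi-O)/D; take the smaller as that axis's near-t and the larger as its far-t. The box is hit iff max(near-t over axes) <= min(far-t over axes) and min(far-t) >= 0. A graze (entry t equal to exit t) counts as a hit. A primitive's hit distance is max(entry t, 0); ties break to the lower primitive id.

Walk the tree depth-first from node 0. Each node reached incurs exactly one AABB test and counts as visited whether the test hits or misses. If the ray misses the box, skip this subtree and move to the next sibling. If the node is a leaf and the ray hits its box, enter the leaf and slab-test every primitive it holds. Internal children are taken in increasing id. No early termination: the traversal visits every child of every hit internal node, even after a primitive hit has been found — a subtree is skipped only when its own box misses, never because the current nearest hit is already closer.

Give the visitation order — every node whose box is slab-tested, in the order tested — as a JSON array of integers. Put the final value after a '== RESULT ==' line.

Traverse from the root:
N0 x:[-11,24] y:[15/2,45/2] z:[9/2,45/2] -> hit [15/2,45/2], descend [5, 10, 16, 17]
  N5 x:[-11,0] y:[31/2,45/2] z:[15/2,12] -> miss, prune
  N10 x:[-7,14] y:[15/2,21] z:[11,45/2] -> hit [11,14], descend [1, 4, 14, 15]
    N1 x:[11,14] y:[12,14] z:[12,29/2] -> hit [12,14] leaf, test {P9@t=12}
    N4 x:[1,4] y:[18,21] z:[21,22] -> miss, prune
    N14 x:[3,4] y:[15/2,8] z:[11,25/2] -> miss, prune
    N15 x:[-7,-3] y:[14,17] z:[22,45/2] -> miss, prune
  N16 x:[4,23] y:[10,19] z:[9/2,12] -> hit [10,12], descend [6, 11, 18]
    N6 x:[4,7] y:[37/2,19] z:[19/2,12] -> miss, prune
    N11 x:[12,16] y:[12,29/2] z:[9/2,11/2] -> miss, prune
    N18 x:[21,23] y:[10,25/2] z:[17/2,19/2] -> miss, prune
  N17 x:[15,24] y:[14,45/2] z:[25/2,43/2] -> hit [15,43/2], descend [7, 8, 12, 13]
    N7 x:[18,21] y:[14,33/2] z:[31/2,33/2] -> miss, prune
    N8 x:[20,22] y:[22,45/2] z:[25/2,27/2] -> miss, prune
    N12 x:[23,24] y:[19,43/2] z:[19,43/2] -> miss, prune
    N13 x:[15,21] y:[14,16] z:[17,19] -> miss, prune

Summary -> nodes [0, 5, 10, 1, 4, 14, 15, 16, 6, 11, 18, 17, 7, 8, 12, 13]; box-tests=16; leaf-entries=1; first=P9

== RESULT ==
[0, 5, 10, 1, 4, 14, 15, 16, 6, 11, 18, 17, 7, 8, 12, 13]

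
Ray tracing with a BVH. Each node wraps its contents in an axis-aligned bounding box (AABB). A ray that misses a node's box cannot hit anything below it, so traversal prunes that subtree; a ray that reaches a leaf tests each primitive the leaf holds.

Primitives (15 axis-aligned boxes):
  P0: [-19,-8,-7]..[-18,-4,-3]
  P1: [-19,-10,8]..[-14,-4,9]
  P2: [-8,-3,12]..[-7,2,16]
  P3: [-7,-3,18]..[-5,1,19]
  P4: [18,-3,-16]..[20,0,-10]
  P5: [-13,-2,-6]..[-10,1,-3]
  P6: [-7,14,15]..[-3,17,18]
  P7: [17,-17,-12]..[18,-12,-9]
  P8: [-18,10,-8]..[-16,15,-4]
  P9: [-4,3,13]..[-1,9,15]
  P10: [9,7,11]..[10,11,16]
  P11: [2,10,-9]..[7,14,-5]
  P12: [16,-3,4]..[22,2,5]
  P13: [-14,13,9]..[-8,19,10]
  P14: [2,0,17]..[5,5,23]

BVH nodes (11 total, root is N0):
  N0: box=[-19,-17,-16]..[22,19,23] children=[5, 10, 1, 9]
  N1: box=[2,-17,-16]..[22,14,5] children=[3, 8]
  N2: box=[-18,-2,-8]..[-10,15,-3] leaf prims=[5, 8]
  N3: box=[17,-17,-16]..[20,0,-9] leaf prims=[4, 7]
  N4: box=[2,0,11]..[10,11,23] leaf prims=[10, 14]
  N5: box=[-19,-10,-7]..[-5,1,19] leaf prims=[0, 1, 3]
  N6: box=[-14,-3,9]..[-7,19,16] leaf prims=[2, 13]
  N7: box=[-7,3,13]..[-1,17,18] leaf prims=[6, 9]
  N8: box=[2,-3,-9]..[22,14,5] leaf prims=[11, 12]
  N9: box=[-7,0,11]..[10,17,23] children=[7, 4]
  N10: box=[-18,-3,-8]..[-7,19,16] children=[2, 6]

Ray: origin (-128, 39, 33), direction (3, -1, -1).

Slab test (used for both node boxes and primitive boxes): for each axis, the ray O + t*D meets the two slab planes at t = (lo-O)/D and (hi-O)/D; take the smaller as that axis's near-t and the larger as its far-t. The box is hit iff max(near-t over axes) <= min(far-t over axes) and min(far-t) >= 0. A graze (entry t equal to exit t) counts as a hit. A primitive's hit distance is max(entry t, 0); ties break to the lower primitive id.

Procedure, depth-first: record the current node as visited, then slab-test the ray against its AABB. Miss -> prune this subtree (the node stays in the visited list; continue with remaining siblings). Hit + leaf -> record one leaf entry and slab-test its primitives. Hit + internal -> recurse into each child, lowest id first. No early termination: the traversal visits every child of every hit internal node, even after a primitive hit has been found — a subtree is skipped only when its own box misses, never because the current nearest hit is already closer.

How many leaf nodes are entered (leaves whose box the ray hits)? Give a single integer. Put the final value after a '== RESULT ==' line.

Walk:
N0 x:[109/3,50] y:[20,56] z:[10,49] -> hit [109/3,49], descend [1, 5, 9, 10]
  N1 x:[130/3,50] y:[25,56] z:[28,49] -> hit [130/3,49], descend [3, 8]
    N3 x:[145/3,148/3] y:[39,56] z:[42,49] -> hit [145/3,49] leaf, test {P4(miss), P7(miss)}
    N8 x:[130/3,50] y:[25,42] z:[28,42] -> miss, prune
  N5 x:[109/3,41] y:[38,49] z:[14,40] -> hit [38,40] leaf, test {P0(miss), P1(miss), P3(miss)}
  N9 x:[121/3,46] y:[22,39] z:[10,22] -> miss, prune
  N10 x:[110/3,121/3] y:[20,42] z:[17,41] -> hit [110/3,121/3], descend [2, 6]
    N2 x:[110/3,118/3] y:[24,41] z:[36,41] -> hit [110/3,118/3] leaf, test {P5@t=115/3, P8(miss)}
    N6 x:[38,121/3] y:[20,42] z:[17,24] -> miss, prune

9 AABB tests over nodes [0, 1, 3, 8, 5, 9, 10, 2, 6]; 3 leaves entered; closest P5.

== RESULT ==
3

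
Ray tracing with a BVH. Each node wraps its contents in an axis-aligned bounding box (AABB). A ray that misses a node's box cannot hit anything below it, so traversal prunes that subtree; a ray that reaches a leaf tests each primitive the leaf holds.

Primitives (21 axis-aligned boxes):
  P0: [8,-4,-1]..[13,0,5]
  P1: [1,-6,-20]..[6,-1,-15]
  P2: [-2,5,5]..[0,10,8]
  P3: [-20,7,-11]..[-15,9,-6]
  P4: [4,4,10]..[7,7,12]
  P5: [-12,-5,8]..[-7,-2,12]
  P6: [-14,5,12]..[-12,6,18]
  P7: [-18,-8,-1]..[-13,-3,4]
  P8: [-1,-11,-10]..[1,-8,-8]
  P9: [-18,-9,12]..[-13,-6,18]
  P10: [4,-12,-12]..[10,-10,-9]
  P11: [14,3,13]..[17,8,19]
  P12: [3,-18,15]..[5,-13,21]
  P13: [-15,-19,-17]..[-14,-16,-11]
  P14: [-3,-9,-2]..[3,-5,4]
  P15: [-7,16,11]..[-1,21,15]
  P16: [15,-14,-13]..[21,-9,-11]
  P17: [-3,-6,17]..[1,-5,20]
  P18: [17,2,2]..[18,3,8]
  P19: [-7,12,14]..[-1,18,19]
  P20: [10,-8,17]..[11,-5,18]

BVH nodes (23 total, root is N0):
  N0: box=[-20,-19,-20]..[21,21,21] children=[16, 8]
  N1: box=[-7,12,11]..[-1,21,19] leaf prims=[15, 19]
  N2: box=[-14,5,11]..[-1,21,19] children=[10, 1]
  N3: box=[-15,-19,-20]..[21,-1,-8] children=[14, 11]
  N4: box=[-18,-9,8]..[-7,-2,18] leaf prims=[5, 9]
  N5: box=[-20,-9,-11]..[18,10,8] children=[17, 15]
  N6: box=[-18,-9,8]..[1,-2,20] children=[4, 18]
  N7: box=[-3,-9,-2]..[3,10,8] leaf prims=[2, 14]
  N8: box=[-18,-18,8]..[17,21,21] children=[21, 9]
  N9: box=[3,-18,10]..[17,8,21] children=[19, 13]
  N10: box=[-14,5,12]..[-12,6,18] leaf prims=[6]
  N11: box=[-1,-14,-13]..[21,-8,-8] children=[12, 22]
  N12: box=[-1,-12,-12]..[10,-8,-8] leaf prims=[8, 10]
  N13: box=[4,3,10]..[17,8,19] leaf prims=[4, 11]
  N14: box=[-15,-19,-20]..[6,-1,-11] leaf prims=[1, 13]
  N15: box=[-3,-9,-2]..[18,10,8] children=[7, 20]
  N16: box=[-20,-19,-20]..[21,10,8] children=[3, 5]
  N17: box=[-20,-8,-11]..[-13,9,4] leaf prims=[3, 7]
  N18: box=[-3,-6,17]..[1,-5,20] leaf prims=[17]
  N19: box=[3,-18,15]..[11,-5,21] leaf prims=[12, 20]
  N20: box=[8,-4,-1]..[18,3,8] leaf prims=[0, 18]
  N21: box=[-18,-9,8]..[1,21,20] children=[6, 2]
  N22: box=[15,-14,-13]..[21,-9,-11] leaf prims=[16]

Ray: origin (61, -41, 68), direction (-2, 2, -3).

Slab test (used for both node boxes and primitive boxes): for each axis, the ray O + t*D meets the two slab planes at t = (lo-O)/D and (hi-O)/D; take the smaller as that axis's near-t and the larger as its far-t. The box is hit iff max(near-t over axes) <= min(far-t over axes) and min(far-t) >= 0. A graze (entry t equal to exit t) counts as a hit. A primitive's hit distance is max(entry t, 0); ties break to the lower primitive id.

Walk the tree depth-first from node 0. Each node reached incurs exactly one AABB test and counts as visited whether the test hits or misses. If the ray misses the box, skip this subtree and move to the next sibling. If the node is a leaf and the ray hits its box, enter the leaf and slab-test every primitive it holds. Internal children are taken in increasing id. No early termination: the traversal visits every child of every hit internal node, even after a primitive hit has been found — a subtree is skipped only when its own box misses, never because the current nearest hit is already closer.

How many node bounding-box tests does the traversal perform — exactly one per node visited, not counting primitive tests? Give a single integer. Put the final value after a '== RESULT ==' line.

Traverse from the root:
N0 x:[20,81/2] y:[11,31] z:[47/3,88/3] -> hit [20,88/3], descend [8, 16]
  N8 x:[22,79/2] y:[23/2,31] z:[47/3,20] -> miss, prune
  N16 x:[20,81/2] y:[11,51/2] z:[20,88/3] -> hit [20,51/2], descend [3, 5]
    N3 x:[20,38] y:[11,20] z:[76/3,88/3] -> miss, prune
    N5 x:[43/2,81/2] y:[16,51/2] z:[20,79/3] -> hit [43/2,51/2], descend [15, 17]
      N15 x:[43/2,32] y:[16,51/2] z:[20,70/3] -> hit [43/2,70/3], descend [7, 20]
        N7 x:[29,32] y:[16,51/2] z:[20,70/3] -> miss, prune
        N20 x:[43/2,53/2] y:[37/2,22] z:[20,23] -> hit [43/2,22] leaf, test {P0(miss), P18@t=43/2}
      N17 x:[37,81/2] y:[33/2,25] z:[64/3,79/3] -> miss, prune

order=[0, 8, 16, 3, 5, 15, 7, 20, 17]  |boxes|=9  |leaves|=1  hit=P18

== RESULT ==
9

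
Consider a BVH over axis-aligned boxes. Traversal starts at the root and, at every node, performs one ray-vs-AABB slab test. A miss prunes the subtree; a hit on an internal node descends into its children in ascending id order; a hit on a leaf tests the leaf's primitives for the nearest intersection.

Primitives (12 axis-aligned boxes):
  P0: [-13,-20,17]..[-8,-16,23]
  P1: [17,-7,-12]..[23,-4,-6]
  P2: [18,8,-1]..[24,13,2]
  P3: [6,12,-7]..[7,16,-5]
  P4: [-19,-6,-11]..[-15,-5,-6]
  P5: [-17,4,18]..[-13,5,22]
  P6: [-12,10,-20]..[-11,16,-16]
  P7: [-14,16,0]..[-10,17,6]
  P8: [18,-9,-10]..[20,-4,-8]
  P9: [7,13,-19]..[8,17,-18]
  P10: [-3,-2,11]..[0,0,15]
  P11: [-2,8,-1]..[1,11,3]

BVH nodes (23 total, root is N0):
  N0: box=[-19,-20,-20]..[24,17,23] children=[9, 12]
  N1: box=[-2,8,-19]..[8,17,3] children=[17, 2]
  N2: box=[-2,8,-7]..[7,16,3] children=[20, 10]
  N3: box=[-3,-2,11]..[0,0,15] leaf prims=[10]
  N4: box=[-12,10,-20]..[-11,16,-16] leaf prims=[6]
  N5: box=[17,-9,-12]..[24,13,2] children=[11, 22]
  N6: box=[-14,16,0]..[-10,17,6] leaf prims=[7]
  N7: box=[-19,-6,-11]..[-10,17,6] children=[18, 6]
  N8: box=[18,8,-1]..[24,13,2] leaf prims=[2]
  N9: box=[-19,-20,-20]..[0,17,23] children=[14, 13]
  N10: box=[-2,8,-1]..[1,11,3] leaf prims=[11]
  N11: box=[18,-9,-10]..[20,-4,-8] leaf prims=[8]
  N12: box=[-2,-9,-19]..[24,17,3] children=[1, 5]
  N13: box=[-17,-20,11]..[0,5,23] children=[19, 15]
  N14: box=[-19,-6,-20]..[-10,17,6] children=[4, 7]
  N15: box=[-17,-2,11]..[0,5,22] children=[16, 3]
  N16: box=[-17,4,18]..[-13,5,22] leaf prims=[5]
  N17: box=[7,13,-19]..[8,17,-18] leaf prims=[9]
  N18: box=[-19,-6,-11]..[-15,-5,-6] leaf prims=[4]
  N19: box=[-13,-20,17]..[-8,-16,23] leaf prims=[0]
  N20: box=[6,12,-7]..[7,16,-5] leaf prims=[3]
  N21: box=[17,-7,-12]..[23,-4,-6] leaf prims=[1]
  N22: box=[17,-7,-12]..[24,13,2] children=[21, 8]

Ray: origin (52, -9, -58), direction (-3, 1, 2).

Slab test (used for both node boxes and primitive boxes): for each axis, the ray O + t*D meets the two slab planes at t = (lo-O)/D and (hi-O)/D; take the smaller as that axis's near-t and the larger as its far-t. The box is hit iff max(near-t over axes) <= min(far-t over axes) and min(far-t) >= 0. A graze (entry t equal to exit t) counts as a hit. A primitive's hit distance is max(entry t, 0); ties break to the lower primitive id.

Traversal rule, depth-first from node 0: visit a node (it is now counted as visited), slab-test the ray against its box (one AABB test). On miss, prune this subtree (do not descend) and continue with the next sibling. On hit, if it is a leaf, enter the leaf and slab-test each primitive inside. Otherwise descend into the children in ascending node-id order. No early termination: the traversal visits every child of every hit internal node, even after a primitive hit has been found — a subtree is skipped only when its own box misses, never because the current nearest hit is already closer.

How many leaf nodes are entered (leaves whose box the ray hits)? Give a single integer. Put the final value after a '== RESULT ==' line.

Traverse from the root:
N0 x:[28/3,71/3] y:[-11,26] z:[19,81/2] -> hit [19,71/3], descend [9, 12]
  N9 x:[52/3,71/3] y:[-11,26] z:[19,81/2] -> hit [19,71/3], descend [13, 14]
    N13 x:[52/3,23] y:[-11,14] z:[69/2,81/2] -> miss, prune
    N14 x:[62/3,71/3] y:[3,26] z:[19,32] -> hit [62/3,71/3], descend [4, 7]
      N4 x:[21,64/3] y:[19,25] z:[19,21] -> hit [21,21] leaf, test {P6@t=21}
      N7 x:[62/3,71/3] y:[3,26] z:[47/2,32] -> hit [47/2,71/3], descend [6, 18]
        N6 x:[62/3,22] y:[25,26] z:[29,32] -> miss, prune
        N18 x:[67/3,71/3] y:[3,4] z:[47/2,26] -> miss, prune
  N12 x:[28/3,18] y:[0,26] z:[39/2,61/2] -> miss, prune

order=[0, 9, 13, 14, 4, 7, 6, 18, 12]  |boxes|=9  |leaves|=1  hit=P6

== RESULT ==
1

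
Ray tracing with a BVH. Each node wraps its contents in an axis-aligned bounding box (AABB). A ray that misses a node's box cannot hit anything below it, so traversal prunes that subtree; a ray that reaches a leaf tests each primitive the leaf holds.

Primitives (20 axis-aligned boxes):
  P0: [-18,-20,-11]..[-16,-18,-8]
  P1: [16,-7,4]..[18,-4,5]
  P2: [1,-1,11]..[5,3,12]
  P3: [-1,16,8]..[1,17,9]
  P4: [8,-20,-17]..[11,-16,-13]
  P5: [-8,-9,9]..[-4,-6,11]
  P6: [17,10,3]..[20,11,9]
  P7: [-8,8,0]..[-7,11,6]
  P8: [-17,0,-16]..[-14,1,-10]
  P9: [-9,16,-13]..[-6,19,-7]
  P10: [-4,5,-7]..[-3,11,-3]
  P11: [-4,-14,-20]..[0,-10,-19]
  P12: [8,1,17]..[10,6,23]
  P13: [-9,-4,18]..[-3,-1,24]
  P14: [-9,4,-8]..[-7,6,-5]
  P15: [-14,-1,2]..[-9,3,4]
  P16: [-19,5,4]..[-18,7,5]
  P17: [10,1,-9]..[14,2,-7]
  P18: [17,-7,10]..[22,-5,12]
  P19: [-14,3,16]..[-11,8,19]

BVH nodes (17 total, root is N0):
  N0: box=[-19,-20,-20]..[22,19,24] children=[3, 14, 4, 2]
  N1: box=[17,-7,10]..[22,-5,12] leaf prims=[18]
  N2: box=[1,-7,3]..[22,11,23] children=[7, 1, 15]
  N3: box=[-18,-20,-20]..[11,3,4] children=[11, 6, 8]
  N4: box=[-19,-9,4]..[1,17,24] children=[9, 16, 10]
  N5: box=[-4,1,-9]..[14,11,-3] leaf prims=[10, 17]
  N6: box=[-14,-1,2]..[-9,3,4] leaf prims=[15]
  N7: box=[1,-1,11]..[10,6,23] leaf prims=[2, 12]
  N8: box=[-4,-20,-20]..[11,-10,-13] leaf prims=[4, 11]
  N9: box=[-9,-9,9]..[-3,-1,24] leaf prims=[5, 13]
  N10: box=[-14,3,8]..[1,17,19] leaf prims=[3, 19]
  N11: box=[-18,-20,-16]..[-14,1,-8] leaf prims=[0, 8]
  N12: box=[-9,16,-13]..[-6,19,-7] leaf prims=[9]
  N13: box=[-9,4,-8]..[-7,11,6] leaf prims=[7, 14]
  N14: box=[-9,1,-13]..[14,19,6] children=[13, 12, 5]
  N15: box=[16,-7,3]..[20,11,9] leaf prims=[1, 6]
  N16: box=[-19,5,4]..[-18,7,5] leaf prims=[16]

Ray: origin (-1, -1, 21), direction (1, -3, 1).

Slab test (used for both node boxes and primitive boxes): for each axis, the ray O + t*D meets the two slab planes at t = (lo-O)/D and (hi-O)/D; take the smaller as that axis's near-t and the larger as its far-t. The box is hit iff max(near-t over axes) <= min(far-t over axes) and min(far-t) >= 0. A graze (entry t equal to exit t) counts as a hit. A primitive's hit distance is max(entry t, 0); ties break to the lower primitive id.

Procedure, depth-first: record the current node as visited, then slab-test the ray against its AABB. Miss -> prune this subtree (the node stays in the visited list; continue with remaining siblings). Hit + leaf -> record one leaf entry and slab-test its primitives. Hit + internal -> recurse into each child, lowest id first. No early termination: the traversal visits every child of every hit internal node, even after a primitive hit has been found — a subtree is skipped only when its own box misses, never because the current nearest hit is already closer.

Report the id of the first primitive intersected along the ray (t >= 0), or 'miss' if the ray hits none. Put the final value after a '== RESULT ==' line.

Traverse from the root:
N0 x:[-18,23] y:[-20/3,19/3] z:[-41,3] -> hit [-20/3,3], descend [2, 3, 4, 14]
  N2 x:[2,23] y:[-4,2] z:[-18,2] -> hit [2,2], descend [1, 7, 15]
    N1 x:[18,23] y:[4/3,2] z:[-11,-9] -> miss, prune
    N7 x:[2,11] y:[-7/3,0] z:[-10,2] -> miss, prune
    N15 x:[17,21] y:[-4,2] z:[-18,-12] -> miss, prune
  N3 x:[-17,12] y:[-4/3,19/3] z:[-41,-17] -> miss, prune
  N4 x:[-18,2] y:[-6,8/3] z:[-17,3] -> hit [-6,2], descend [9, 10, 16]
    N9 x:[-8,-2] y:[0,8/3] z:[-12,3] -> miss, prune
    N10 x:[-13,2] y:[-6,-4/3] z:[-13,-2] -> miss, prune
    N16 x:[-18,-17] y:[-8/3,-2] z:[-17,-16] -> miss, prune
  N14 x:[-8,15] y:[-20/3,-2/3] z:[-34,-15] -> miss, prune

Visited [0, 2, 1, 7, 15, 3, 4, 9, 10, 16, 14]. Tests: 11 box, 0 leaf. Nearest: miss.

== RESULT ==
miss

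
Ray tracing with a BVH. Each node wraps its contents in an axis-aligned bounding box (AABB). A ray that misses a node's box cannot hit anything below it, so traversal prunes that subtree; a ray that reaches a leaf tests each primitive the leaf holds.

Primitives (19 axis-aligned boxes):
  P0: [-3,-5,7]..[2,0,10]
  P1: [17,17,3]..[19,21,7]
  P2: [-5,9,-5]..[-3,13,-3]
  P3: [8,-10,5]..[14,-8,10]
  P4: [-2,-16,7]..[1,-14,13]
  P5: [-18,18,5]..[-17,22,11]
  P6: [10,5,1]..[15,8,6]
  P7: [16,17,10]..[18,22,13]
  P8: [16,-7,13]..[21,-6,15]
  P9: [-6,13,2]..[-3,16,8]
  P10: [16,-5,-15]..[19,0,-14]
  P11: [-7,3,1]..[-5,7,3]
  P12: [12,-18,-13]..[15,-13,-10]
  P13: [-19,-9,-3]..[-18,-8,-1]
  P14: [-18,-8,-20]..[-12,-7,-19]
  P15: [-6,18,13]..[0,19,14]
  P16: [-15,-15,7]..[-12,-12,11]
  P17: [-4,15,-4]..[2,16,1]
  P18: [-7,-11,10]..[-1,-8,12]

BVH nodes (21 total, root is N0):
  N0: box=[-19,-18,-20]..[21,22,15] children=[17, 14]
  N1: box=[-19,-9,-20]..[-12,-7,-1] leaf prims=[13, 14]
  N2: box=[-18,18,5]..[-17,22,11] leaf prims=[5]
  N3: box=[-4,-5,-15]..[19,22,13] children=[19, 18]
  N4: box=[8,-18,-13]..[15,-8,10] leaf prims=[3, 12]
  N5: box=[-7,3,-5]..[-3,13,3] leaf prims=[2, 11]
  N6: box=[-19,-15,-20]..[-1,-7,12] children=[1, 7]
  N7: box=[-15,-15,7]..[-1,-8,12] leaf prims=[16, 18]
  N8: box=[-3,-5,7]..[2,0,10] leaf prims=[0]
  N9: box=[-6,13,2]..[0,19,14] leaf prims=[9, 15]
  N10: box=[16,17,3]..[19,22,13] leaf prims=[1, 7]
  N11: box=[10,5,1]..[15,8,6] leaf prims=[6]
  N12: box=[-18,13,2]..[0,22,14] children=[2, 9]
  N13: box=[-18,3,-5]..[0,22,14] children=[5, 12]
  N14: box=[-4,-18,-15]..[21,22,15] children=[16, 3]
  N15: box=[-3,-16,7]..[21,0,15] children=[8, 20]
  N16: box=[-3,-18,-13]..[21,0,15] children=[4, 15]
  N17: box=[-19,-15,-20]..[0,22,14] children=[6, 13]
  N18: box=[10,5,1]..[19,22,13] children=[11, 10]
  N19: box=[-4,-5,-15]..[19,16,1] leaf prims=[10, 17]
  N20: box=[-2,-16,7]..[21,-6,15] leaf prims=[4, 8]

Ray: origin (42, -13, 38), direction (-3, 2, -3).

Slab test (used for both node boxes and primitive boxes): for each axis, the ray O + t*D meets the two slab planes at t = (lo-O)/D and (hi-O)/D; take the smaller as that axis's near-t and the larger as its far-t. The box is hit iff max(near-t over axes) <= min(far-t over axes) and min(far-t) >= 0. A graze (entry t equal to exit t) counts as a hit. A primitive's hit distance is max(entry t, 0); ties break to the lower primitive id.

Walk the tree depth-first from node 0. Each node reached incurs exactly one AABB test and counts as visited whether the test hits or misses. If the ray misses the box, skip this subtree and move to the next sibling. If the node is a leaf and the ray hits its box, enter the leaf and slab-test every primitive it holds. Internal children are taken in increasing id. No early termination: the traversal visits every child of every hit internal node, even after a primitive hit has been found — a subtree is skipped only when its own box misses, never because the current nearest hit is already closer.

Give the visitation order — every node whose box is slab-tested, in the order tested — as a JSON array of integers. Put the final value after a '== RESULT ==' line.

Walk:
N0 x:[7,61/3] y:[-5/2,35/2] z:[23/3,58/3] -> hit [23/3,35/2], descend [14, 17]
  N14 x:[7,46/3] y:[-5/2,35/2] z:[23/3,53/3] -> hit [23/3,46/3], descend [3, 16]
    N3 x:[23/3,46/3] y:[4,35/2] z:[25/3,53/3] -> hit [25/3,46/3], descend [18, 19]
      N18 x:[23/3,32/3] y:[9,35/2] z:[25/3,37/3] -> hit [9,32/3], descend [10, 11]
        N10 x:[23/3,26/3] y:[15,35/2] z:[25/3,35/3] -> miss, prune
        N11 x:[9,32/3] y:[9,21/2] z:[32/3,37/3] -> miss, prune
      N19 x:[23/3,46/3] y:[4,29/2] z:[37/3,53/3] -> hit [37/3,29/2] leaf, test {P10(miss), P17@t=14}
    N16 x:[7,15] y:[-5/2,13/2] z:[23/3,17] -> miss, prune
  N17 x:[14,61/3] y:[-1,35/2] z:[8,58/3] -> hit [14,35/2], descend [6, 13]
    N6 x:[43/3,61/3] y:[-1,3] z:[26/3,58/3] -> miss, prune
    N13 x:[14,20] y:[8,35/2] z:[8,43/3] -> hit [14,43/3], descend [5, 12]
      N5 x:[15,49/3] y:[8,13] z:[35/3,43/3] -> miss, prune
      N12 x:[14,20] y:[13,35/2] z:[8,12] -> miss, prune

13 AABB tests over nodes [0, 14, 3, 18, 10, 11, 19, 16, 17, 6, 13, 5, 12]; 1 leaf entered; closest P17.

== RESULT ==
[0, 14, 3, 18, 10, 11, 19, 16, 17, 6, 13, 5, 12]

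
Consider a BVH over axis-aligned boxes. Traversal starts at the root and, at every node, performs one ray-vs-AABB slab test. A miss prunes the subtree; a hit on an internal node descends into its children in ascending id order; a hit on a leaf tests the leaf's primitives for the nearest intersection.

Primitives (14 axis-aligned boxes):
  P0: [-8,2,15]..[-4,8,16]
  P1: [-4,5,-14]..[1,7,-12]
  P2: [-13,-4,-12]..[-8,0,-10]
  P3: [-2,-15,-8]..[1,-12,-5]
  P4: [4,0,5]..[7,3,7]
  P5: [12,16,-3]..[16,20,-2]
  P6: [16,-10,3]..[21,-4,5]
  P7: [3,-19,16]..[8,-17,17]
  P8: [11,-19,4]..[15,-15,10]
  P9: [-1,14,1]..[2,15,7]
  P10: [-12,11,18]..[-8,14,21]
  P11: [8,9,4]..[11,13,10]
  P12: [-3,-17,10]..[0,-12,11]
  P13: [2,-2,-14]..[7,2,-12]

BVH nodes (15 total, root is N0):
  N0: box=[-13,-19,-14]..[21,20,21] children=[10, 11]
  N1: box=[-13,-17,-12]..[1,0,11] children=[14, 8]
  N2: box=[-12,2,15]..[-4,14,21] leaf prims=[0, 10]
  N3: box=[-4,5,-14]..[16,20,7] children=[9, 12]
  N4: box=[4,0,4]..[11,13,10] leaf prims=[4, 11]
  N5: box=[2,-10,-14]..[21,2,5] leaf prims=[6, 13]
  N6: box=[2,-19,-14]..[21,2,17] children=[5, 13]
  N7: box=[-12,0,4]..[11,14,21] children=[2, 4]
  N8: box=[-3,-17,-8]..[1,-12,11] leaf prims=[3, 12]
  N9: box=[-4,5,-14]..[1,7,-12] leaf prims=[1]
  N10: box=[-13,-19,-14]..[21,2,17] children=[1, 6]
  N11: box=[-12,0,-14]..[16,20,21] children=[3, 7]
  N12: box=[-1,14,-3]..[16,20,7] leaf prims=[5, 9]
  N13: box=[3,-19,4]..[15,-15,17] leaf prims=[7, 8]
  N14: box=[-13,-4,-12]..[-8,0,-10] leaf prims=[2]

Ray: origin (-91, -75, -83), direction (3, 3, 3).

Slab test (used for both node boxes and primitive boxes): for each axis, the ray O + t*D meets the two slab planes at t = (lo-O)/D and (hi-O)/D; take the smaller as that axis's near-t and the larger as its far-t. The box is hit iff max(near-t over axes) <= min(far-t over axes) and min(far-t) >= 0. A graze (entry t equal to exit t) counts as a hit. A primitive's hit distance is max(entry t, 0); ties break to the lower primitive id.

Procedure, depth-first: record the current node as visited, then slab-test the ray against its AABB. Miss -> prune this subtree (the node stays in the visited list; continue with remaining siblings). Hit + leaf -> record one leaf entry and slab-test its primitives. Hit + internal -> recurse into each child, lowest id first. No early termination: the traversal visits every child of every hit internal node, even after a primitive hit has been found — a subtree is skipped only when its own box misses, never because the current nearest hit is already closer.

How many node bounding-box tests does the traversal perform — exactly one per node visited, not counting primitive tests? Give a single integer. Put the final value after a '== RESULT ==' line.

Walk:
N0 x:[26,112/3] y:[56/3,95/3] z:[23,104/3] -> hit [26,95/3], descend [10, 11]
  N10 x:[26,112/3] y:[56/3,77/3] z:[23,100/3] -> miss, prune
  N11 x:[79/3,107/3] y:[25,95/3] z:[23,104/3] -> hit [79/3,95/3], descend [3, 7]
    N3 x:[29,107/3] y:[80/3,95/3] z:[23,30] -> hit [29,30], descend [9, 12]
      N9 x:[29,92/3] y:[80/3,82/3] z:[23,71/3] -> miss, prune
      N12 x:[30,107/3] y:[89/3,95/3] z:[80/3,30] -> hit [30,30] leaf, test {P5(miss), P9@t=30}
    N7 x:[79/3,34] y:[25,89/3] z:[29,104/3] -> hit [29,89/3], descend [2, 4]
      N2 x:[79/3,29] y:[77/3,89/3] z:[98/3,104/3] -> miss, prune
      N4 x:[95/3,34] y:[25,88/3] z:[29,31] -> miss, prune

Visited [0, 10, 11, 3, 9, 12, 7, 2, 4]. Tests: 9 box, 1 leaf. Nearest: P9.

== RESULT ==
9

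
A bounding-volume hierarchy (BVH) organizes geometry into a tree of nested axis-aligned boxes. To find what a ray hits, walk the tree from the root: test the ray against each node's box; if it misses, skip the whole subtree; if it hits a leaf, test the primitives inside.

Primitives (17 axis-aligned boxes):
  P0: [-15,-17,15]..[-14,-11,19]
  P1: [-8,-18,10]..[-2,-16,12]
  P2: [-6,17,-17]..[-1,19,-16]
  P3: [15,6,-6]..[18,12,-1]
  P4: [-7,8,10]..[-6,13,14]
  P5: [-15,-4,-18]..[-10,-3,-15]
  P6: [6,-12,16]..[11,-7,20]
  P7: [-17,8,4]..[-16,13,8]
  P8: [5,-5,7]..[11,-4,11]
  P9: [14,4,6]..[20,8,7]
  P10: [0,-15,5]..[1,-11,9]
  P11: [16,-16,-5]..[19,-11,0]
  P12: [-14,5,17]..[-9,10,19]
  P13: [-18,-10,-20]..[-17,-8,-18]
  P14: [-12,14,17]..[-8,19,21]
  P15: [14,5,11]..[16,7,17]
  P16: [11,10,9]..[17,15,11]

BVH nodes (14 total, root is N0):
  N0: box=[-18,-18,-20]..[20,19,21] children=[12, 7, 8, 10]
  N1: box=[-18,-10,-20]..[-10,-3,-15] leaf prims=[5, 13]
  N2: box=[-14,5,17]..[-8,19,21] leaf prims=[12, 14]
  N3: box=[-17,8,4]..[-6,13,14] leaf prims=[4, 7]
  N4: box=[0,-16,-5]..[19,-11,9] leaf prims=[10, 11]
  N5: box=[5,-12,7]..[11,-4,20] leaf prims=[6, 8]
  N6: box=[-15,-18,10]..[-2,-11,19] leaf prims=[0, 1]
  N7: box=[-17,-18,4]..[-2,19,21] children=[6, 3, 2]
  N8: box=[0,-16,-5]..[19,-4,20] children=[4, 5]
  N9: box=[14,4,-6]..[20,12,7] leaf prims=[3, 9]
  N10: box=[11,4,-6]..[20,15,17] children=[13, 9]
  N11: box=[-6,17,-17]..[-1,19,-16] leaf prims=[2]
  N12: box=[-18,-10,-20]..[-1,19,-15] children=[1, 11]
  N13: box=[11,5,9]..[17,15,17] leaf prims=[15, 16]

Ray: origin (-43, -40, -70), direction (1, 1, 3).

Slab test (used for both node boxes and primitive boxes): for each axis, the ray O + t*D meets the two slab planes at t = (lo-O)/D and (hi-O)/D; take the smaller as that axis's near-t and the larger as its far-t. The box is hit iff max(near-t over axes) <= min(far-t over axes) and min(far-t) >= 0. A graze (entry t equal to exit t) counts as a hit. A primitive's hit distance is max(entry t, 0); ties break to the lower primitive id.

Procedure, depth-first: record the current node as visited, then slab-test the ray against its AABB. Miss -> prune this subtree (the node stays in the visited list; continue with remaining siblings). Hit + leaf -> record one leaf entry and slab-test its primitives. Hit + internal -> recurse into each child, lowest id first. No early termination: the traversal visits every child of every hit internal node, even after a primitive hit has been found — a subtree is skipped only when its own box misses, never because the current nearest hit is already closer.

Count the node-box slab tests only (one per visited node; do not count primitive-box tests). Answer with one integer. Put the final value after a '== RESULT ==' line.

Trace the traversal:
N0 x:[25,63] y:[22,59] z:[50/3,91/3] -> hit [25,91/3], descend [7, 8, 10, 12]
  N7 x:[26,41] y:[22,59] z:[74/3,91/3] -> hit [26,91/3], descend [2, 3, 6]
    N2 x:[29,35] y:[45,59] z:[29,91/3] -> miss, prune
    N3 x:[26,37] y:[48,53] z:[74/3,28] -> miss, prune
    N6 x:[28,41] y:[22,29] z:[80/3,89/3] -> hit [28,29] leaf, test {P0@t=85/3, P1(miss)}
  N8 x:[43,62] y:[24,36] z:[65/3,30] -> miss, prune
  N10 x:[54,63] y:[44,55] z:[64/3,29] -> miss, prune
  N12 x:[25,42] y:[30,59] z:[50/3,55/3] -> miss, prune

Visited [0, 7, 2, 3, 6, 8, 10, 12]. Tests: 8 box, 1 leaf. Nearest: P0.

== RESULT ==
8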